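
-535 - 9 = -544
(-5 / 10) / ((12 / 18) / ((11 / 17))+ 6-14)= 33/460 = 0.07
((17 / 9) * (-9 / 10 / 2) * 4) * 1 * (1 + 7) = -136/5 = -27.20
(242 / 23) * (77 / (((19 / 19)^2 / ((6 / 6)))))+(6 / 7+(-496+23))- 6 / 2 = 53940/161 = 335.03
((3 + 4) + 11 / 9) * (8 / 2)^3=526.22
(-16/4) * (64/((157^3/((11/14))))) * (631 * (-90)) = 79960320/27089251 = 2.95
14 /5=2.80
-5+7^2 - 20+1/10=241/10 = 24.10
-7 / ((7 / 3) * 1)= -3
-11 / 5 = -2.20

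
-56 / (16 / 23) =-161/2 = -80.50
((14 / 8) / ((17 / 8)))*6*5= 420/17 = 24.71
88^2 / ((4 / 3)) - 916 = 4892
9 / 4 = 2.25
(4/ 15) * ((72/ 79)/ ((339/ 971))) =31072/44635 = 0.70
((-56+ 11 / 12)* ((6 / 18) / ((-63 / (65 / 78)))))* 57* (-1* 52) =-816335/1134 = -719.87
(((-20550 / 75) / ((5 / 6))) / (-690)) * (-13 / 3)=-3562/1725 = -2.06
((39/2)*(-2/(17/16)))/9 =-208/51 = -4.08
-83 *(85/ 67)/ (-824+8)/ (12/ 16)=415/2412 = 0.17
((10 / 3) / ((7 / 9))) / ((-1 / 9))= -38.57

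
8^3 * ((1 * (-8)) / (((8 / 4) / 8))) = -16384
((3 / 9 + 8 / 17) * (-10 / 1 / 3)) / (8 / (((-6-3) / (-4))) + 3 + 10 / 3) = -410/1513 = -0.27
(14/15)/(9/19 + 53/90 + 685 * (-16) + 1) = -1596/18738073 = 0.00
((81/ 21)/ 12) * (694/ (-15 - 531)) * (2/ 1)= -1041/1274 = -0.82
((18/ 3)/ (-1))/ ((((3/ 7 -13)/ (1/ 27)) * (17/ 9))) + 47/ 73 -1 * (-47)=2602055/54604 = 47.65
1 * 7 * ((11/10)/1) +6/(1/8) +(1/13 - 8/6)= 21233/390 = 54.44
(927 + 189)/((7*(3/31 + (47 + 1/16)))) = 61504/18193 = 3.38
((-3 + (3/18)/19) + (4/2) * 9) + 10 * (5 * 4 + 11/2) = 270.01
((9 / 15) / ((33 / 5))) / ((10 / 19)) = 19/110 = 0.17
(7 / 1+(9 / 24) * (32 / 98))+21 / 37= 13942/1813 = 7.69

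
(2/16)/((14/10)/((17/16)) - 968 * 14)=-85/9214464 = 0.00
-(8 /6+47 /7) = -169/21 = -8.05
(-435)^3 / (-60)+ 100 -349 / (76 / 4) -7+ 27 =104270699/76 = 1371982.88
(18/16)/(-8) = -9/64 = -0.14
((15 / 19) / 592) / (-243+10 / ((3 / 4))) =-45/7749872 = 0.00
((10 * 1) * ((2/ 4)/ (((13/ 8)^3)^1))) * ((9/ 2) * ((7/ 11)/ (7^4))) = 11520/8289281 = 0.00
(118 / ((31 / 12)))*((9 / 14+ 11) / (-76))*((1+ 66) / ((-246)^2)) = -644339/83169156 = -0.01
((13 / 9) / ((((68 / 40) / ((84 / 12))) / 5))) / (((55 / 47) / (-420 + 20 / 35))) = -17938960/1683 = -10658.92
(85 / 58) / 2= 85/116 = 0.73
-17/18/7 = -17/126 = -0.13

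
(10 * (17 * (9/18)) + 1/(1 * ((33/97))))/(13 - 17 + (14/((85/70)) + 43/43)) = 49334/4785 = 10.31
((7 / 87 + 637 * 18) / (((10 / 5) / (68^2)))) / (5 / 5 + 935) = 288291661/10179 = 28322.20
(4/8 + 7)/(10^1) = 3/4 = 0.75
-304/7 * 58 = -17632/7 = -2518.86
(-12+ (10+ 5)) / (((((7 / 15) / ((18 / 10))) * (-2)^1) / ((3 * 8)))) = -972/7 = -138.86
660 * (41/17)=27060/17 = 1591.76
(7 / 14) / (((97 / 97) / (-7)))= -7/2 = -3.50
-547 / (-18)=547/18 = 30.39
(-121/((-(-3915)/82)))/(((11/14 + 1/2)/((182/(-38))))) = 6320314/669465 = 9.44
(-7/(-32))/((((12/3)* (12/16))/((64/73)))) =14/219 = 0.06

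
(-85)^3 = -614125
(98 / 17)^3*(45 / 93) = 14117880/152303 = 92.70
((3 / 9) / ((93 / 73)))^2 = 5329/77841 = 0.07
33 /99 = 1/3 = 0.33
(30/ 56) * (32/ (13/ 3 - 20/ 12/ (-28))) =160/41 = 3.90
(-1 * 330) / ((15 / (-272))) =5984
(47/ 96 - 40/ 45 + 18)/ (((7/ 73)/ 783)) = 32193219/224 = 143719.73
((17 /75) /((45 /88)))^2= 2238016/11390625 = 0.20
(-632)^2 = 399424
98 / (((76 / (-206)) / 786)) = -208786.42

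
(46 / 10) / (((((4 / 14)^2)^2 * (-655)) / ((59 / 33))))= -3258157/1729200 = -1.88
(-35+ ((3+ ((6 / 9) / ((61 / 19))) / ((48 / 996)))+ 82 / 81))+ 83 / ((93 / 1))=-7899469/306342 = -25.79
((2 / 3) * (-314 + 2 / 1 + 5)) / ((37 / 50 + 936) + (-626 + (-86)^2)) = -30700/1156011 = -0.03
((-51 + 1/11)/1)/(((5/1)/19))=-2128/11 = -193.45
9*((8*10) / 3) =240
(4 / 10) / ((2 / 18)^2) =162/5 = 32.40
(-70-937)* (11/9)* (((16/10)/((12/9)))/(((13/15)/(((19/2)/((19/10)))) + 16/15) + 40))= -110770/3093 = -35.81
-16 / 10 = -8/5 = -1.60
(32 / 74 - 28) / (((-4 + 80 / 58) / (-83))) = -613785/703 = -873.09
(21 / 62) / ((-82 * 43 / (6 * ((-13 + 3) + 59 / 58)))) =32823/6339748 = 0.01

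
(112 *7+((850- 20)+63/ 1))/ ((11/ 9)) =15093/11 = 1372.09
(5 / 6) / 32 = 0.03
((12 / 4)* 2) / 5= 6/5 = 1.20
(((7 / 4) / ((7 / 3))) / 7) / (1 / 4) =3/7 = 0.43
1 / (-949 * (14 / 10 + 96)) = -5/462163 = 0.00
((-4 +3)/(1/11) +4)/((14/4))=-2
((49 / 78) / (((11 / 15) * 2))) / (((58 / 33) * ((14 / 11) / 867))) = 1001385/6032 = 166.01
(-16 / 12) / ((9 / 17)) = -68/27 = -2.52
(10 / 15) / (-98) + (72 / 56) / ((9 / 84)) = 1763/147 = 11.99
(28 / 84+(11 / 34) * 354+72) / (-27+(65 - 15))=9530/1173 = 8.12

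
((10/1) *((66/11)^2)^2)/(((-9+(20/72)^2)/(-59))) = 4199040/49 = 85694.69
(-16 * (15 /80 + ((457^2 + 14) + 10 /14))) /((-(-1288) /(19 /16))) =-444462383/144256 = -3081.07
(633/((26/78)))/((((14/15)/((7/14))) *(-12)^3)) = -1055/1792 = -0.59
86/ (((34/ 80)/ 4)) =13760/17 = 809.41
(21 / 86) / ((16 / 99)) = 2079/1376 = 1.51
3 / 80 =0.04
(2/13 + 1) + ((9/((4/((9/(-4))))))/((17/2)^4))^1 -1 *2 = -919784/1085773 = -0.85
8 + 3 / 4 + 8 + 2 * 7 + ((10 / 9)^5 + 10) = 10024987/236196 = 42.44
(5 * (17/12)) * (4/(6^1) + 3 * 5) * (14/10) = 5593/36 = 155.36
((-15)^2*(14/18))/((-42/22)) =-275/3 = -91.67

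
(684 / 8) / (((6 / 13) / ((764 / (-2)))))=-141531/2 = -70765.50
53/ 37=1.43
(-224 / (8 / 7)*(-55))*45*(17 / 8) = 2061675/2 = 1030837.50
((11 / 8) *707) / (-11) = -707/8 = -88.38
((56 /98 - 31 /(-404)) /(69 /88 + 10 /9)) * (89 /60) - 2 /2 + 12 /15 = 3261107/10612070 = 0.31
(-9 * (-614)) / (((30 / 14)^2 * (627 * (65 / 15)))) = 30086/67925 = 0.44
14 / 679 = 2/97 = 0.02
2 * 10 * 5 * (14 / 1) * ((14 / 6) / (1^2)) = 9800/3 = 3266.67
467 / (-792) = -467/792 = -0.59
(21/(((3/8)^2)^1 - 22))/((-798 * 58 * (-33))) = -16/25438017 = 0.00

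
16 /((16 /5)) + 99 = 104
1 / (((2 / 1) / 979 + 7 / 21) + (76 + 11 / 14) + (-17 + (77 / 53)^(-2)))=3166086/191848549 = 0.02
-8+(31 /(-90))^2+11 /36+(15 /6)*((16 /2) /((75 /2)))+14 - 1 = 12064/2025 = 5.96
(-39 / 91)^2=9/49 = 0.18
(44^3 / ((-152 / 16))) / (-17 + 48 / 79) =547.01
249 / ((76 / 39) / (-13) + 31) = 126243/15641 = 8.07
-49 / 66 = -0.74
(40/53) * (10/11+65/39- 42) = -52040/1749 = -29.75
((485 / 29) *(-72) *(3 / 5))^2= 438986304/841 = 521981.34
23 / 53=0.43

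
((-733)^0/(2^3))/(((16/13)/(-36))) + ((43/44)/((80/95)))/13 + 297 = 2685499/9152 = 293.43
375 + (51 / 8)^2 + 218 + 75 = 45353/64 = 708.64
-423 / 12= -141/4 = -35.25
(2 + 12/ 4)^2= 25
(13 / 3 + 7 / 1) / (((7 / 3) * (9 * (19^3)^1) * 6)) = 17/1296351 = 0.00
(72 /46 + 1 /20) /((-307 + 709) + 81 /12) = 743/188025 = 0.00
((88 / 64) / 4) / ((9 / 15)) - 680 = -65225/96 = -679.43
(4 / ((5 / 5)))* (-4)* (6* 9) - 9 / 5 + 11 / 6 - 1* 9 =-26189/30 = -872.97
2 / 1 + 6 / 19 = 44/19 = 2.32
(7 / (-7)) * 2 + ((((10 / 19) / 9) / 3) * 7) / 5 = -1012/513 = -1.97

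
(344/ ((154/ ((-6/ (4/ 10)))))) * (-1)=2580/77 = 33.51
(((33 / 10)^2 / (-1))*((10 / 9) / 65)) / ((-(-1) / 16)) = -968/325 = -2.98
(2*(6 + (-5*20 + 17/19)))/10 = -1769/95 = -18.62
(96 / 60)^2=64/25 = 2.56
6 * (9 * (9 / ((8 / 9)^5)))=14348907/16384 = 875.79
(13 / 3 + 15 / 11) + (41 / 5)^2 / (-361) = 1641227/297825 = 5.51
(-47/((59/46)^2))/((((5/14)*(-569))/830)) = 116.69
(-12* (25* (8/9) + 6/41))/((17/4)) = -132064/2091 = -63.16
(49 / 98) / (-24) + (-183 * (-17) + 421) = 169535/48 = 3531.98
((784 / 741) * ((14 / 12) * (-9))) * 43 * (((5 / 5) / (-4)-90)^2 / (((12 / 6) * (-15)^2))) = -101163391/11700 = -8646.44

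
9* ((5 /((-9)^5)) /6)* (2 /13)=-5/255879 = 0.00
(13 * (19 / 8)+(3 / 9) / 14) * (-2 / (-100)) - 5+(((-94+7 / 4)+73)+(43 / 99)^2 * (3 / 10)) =-215658581/9147600 = -23.58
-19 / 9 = -2.11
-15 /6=-5/2 = -2.50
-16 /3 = -5.33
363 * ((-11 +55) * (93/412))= 371349/103 = 3605.33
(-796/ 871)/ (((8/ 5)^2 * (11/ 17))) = -84575/153296 = -0.55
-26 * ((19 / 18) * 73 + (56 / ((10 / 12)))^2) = -26868439/225 = -119415.28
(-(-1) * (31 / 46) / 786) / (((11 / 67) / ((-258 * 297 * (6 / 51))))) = -2411397/51221 = -47.08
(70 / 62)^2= 1225/961 = 1.27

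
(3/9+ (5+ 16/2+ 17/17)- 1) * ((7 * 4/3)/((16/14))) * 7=6860/9 = 762.22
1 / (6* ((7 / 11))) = 11/42 = 0.26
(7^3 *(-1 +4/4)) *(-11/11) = 0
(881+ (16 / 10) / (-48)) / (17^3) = 26429/147390 = 0.18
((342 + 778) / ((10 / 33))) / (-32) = -231/2 = -115.50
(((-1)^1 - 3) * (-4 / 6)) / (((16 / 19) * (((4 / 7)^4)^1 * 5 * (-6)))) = -45619/46080 = -0.99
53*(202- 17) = 9805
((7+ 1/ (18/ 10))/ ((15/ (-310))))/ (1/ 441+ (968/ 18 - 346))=206584/386607 = 0.53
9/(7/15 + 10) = 135/157 = 0.86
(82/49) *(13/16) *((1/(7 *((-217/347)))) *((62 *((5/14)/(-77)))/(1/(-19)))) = -17570345/10353112 = -1.70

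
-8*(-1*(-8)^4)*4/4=32768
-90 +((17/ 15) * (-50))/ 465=-25144/279 = -90.12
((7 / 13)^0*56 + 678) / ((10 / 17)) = 6239/5 = 1247.80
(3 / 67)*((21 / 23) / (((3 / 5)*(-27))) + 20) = 12385/13869 = 0.89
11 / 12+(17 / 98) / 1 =641/588 = 1.09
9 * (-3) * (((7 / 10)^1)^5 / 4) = -453789/400000 = -1.13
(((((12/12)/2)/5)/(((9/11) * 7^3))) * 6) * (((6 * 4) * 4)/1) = 352/1715 = 0.21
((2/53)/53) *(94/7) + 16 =314796/19663 = 16.01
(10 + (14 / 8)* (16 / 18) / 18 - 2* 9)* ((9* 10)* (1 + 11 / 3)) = -89740/27 = -3323.70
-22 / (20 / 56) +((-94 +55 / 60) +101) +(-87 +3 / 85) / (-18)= -49829/1020 = -48.85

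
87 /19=4.58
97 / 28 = 3.46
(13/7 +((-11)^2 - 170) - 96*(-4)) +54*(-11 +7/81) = -5302/21 = -252.48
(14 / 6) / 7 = 1/3 = 0.33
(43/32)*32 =43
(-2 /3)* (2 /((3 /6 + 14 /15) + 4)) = -40/163 = -0.25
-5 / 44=-0.11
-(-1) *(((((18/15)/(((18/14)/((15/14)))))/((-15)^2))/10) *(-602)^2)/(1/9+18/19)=3442838/22625 = 152.17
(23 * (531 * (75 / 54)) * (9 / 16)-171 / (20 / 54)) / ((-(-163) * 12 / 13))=6295263/104320 = 60.35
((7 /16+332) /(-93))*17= -30141/496 = -60.77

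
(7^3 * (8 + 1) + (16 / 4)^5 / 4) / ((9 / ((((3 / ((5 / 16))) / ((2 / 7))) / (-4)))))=-46802/15 = -3120.13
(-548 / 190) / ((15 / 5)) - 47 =-13669/285 = -47.96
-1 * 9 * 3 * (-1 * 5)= 135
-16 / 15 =-1.07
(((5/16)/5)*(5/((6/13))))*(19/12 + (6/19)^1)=28145/21888 = 1.29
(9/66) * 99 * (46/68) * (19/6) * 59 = 232047/136 = 1706.23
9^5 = 59049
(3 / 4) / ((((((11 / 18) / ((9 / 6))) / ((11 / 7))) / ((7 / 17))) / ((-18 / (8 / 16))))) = -729/17 = -42.88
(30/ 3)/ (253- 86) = 10/167 = 0.06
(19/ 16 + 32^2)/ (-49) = -20.92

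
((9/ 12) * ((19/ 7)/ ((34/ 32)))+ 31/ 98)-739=-736.77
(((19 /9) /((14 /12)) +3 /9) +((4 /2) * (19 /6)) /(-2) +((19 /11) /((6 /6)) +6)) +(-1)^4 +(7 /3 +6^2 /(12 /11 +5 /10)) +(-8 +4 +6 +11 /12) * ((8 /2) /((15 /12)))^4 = 19548377/57750 = 338.50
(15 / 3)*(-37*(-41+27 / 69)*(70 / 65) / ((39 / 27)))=21771540/3887 = 5601.12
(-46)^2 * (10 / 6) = 10580/3 = 3526.67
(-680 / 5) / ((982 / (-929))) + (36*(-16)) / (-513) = 3632228/27987 = 129.78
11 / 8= 1.38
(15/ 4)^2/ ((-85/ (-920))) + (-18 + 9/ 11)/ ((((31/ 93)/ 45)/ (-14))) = 12202065/374 = 32625.84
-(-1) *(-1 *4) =-4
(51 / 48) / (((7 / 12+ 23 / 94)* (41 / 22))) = 26367/38294 = 0.69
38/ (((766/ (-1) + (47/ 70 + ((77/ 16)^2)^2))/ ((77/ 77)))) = -87162880/525123629 = -0.17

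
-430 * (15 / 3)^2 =-10750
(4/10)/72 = 0.01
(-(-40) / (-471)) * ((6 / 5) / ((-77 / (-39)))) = -624/12089 = -0.05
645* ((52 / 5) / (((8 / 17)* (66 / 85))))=807755/44 = 18358.07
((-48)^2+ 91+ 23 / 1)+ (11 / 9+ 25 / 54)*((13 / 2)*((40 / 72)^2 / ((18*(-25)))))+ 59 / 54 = 380918813/157464 = 2419.09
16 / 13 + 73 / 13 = 89/13 = 6.85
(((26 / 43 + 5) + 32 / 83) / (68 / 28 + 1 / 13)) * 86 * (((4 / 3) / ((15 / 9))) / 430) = 1945489/5085825 = 0.38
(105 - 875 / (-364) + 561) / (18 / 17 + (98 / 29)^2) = 496920829/9277112 = 53.56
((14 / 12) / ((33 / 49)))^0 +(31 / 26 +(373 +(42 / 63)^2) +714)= 254975/234 = 1089.64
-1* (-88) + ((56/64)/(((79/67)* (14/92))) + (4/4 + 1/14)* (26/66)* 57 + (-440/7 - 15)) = 950843/24332 = 39.08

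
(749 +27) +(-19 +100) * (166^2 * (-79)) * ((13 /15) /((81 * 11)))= -170739.22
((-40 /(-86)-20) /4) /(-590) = 21/2537 = 0.01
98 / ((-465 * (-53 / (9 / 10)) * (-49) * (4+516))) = -3/21359000 = 0.00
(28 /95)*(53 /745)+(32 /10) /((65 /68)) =619884/184015 = 3.37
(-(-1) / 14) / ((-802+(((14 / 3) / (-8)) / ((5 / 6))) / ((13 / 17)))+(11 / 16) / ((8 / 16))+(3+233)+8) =-260/2029447 = 0.00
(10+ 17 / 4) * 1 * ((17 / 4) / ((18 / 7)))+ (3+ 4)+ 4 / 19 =56111/1824 = 30.76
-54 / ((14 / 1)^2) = -27/98 = -0.28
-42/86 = -21/43 = -0.49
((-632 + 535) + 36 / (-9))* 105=-10605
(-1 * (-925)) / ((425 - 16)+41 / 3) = 2.19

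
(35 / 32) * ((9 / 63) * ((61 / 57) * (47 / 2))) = 14335/3648 = 3.93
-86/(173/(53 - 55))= 172/173 = 0.99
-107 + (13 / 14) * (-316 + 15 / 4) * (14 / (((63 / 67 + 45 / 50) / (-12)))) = 10834813/411 = 26362.08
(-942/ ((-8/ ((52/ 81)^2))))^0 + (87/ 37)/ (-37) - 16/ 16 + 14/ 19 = 17513/26011 = 0.67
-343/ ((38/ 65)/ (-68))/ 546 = 4165/57 = 73.07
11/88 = 1/8 = 0.12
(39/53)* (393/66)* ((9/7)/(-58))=-0.10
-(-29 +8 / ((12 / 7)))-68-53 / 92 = -12211/276 = -44.24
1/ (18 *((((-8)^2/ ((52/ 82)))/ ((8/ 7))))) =13/20664 = 0.00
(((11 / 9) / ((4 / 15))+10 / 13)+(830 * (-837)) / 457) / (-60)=21598633/855504 = 25.25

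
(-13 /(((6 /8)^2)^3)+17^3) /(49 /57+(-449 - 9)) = -67038251/6331851 = -10.59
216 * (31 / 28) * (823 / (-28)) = -688851/98 = -7029.09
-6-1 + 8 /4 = -5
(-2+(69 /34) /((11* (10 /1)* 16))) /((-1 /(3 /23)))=358833/1376320 = 0.26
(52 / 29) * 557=28964/29 = 998.76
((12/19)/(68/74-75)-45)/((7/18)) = -6027426/52079 = -115.74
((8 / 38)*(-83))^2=110224/361 = 305.33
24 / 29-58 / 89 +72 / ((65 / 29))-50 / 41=213775908/6878365 = 31.08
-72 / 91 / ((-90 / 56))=32/65 = 0.49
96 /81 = 32/27 = 1.19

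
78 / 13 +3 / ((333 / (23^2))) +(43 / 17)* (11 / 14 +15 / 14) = 204254/13209 = 15.46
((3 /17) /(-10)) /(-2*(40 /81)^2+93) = -19683/103185410 = 0.00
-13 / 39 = -1/3 = -0.33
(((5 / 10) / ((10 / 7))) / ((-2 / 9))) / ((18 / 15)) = -21/16 = -1.31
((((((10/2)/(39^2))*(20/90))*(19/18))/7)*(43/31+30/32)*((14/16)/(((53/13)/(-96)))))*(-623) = 68240305/20760948 = 3.29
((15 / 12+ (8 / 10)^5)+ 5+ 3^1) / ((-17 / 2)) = -119721/106250 = -1.13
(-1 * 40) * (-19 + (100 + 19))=-4000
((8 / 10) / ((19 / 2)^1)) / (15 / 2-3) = 16/855 = 0.02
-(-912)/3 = 304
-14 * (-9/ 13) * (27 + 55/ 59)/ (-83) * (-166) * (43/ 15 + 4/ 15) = 6506304/3835 = 1696.56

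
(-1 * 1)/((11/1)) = -0.09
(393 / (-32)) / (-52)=393/1664 = 0.24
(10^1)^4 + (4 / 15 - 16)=149764/15 = 9984.27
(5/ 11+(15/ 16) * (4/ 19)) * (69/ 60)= 2507/3344 = 0.75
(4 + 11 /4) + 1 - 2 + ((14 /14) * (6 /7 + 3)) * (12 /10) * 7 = 763/20 = 38.15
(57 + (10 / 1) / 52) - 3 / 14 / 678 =2352421/41132 = 57.19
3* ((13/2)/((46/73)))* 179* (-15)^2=114662925/92 = 1246336.14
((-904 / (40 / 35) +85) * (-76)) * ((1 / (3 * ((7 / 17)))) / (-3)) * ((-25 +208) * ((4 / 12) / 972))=-13910318/15309 = -908.64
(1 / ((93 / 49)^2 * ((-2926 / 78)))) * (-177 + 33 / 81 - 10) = 2042222/1478979 = 1.38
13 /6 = 2.17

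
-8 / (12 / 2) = -4/3 = -1.33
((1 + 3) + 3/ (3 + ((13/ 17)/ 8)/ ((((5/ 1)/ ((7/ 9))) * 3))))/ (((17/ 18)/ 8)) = 39710016/937907 = 42.34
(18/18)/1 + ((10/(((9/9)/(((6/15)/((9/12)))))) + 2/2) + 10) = 52/3 = 17.33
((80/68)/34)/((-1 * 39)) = -10/11271 = 0.00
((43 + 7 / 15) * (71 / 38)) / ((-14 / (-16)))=185168/1995 = 92.82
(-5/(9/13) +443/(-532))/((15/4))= -38567/17955 = -2.15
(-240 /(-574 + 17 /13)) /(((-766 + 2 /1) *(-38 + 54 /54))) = 156/10522763 = 0.00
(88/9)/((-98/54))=-264/49 = -5.39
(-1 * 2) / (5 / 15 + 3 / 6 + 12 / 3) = -12/29 = -0.41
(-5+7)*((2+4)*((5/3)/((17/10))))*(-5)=-1000/17 = -58.82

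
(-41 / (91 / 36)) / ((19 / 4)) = -5904/1729 = -3.41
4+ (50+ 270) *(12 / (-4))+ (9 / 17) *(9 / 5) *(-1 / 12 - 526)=-495491/340 = -1457.33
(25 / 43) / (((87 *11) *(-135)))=-5/1111077 = 0.00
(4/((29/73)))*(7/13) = 2044/377 = 5.42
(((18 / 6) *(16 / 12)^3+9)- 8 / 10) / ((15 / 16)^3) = 2822144/151875 = 18.58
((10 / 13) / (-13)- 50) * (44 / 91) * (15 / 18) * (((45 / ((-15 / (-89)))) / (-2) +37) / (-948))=-2494525/1214941 = -2.05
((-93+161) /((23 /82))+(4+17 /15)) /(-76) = -85411/26220 = -3.26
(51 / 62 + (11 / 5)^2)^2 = 77035729/2402500 = 32.06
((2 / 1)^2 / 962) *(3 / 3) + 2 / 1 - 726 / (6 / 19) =-1104855/481 = -2297.00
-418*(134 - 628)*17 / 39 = 90009.33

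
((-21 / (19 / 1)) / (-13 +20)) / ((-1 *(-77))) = -3/1463 = 0.00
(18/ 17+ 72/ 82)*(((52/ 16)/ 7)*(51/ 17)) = 26325/9758 = 2.70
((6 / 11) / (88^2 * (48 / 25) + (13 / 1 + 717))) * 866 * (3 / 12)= 32475/4289582 = 0.01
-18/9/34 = -1/17 = -0.06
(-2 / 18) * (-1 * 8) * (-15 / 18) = -20/27 = -0.74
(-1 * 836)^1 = -836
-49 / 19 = -2.58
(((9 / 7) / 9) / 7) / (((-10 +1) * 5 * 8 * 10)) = -1/176400 = 0.00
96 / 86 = 48/43 = 1.12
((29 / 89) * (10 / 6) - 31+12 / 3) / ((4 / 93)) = -54746/89 = -615.12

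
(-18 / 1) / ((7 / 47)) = -846/7 = -120.86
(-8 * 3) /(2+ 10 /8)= -7.38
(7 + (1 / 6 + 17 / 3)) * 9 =231/2 = 115.50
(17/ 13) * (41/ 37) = 697/481 = 1.45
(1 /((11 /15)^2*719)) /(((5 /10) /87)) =39150/86999 = 0.45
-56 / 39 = -1.44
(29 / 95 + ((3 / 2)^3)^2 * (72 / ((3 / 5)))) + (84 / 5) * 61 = 363581/152 = 2391.98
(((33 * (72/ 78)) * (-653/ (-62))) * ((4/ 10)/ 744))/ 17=21549/2123810 = 0.01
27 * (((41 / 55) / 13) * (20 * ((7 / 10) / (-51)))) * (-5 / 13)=5166/31603 = 0.16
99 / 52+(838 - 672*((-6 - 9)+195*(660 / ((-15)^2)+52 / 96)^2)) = -408582199/260 = -1571470.00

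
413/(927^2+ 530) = 59/122837 = 0.00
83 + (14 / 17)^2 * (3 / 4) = 24134/289 = 83.51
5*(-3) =-15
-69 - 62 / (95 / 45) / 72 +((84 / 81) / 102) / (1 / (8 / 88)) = -79899361/1151172 = -69.41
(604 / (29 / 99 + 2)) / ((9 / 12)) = 79728/227 = 351.22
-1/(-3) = 1/3 = 0.33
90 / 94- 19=-848/47 = -18.04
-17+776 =759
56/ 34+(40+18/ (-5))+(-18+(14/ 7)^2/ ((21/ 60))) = 18728/595 = 31.48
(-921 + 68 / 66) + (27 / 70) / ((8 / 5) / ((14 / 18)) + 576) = -136493965/148368 = -919.97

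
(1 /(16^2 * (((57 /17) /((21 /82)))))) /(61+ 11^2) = 17/10370048 = 0.00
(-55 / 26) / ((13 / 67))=-3685/338 = -10.90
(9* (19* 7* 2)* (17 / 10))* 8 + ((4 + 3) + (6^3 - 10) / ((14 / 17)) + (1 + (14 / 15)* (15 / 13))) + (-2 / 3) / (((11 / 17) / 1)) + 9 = 492876226/15015 = 32825.59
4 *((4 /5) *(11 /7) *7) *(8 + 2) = 352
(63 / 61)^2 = 3969/3721 = 1.07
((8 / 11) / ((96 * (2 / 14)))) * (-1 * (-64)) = 112/33 = 3.39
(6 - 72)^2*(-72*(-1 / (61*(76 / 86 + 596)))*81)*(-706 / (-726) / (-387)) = -1.75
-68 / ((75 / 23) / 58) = -90712/75 = -1209.49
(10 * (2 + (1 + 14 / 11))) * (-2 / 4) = -235/11 = -21.36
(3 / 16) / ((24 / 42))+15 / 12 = 101/64 = 1.58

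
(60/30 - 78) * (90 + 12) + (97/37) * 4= -286436/37 = -7741.51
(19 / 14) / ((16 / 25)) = 475/224 = 2.12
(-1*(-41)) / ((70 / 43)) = 1763/70 = 25.19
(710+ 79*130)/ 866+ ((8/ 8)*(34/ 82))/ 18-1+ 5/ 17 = 65168029/5432418 = 12.00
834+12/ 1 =846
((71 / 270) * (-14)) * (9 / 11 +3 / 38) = -12425/3762 = -3.30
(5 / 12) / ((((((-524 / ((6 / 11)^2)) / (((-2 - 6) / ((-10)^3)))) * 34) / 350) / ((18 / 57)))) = -63/10239746 = 0.00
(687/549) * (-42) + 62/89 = -281552/5429 = -51.86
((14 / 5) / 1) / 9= 14/45 = 0.31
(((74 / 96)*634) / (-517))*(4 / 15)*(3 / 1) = -11729/15510 = -0.76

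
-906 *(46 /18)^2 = -159758/27 = -5916.96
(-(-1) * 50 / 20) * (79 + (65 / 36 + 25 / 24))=29465/144 = 204.62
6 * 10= 60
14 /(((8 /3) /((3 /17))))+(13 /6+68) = 14503/204 = 71.09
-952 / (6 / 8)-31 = -3901/3 = -1300.33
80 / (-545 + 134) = -80/411 = -0.19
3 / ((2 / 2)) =3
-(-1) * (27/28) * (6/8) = 0.72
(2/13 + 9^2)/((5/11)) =2321/13 = 178.54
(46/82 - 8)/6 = -305/246 = -1.24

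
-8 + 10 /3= -14/3 = -4.67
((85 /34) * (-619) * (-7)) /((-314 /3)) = -64995/628 = -103.50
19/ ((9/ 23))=437/9 = 48.56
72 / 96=3/4 = 0.75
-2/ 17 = -0.12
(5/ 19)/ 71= 5/1349 = 0.00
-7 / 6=-1.17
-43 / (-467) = 43/467 = 0.09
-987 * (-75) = 74025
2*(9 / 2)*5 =45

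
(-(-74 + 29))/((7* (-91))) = -45/637 = -0.07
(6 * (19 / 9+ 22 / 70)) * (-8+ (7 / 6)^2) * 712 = -65004176/945 = -68787.49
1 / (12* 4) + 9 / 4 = 109/48 = 2.27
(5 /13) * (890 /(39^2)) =4450/19773 = 0.23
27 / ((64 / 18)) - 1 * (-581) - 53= 17139/32 = 535.59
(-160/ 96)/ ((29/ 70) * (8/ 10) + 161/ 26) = -22750/89049 = -0.26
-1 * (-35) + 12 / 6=37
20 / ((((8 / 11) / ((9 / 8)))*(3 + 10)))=495/208 = 2.38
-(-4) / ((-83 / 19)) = -76/83 = -0.92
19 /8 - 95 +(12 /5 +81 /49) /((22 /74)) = -1703067/21560 = -78.99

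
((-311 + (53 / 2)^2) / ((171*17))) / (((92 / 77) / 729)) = 9760905/118864 = 82.12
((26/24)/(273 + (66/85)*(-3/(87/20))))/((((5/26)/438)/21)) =42574987/223875 = 190.17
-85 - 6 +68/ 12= -256/3 = -85.33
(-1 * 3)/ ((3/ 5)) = -5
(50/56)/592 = 25/16576 = 0.00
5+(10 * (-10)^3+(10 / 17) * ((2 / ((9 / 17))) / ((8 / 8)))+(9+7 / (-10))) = -898603/90 = -9984.48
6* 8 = 48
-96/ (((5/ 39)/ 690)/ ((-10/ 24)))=215280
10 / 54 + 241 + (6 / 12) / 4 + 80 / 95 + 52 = 1207201/4104 = 294.15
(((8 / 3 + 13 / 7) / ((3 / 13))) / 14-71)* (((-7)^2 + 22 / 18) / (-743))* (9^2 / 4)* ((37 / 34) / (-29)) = -15097591/4223212 = -3.57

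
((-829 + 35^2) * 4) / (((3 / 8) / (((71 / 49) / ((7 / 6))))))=5246.13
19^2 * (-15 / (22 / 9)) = -48735/22 = -2215.23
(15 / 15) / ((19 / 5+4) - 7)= 5/4 = 1.25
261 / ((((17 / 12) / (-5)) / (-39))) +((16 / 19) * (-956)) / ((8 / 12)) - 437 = 11072861/323 = 34281.30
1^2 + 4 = 5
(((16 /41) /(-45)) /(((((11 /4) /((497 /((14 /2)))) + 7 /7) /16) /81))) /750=-109056/7559375 = -0.01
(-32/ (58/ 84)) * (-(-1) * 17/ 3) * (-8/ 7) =8704/29 = 300.14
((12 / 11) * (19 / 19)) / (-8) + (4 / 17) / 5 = -167/1870 = -0.09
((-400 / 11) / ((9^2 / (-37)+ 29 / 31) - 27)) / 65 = 91760/4634201 = 0.02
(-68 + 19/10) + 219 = 1529/10 = 152.90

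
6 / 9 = 2/3 = 0.67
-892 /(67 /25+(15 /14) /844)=-263496800/792047 = -332.68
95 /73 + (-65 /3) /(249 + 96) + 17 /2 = 294319/30222 = 9.74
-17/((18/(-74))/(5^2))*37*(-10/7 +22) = 9309200/7 = 1329885.71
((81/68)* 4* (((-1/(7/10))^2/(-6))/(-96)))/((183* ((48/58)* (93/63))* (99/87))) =21025/316840832 = 0.00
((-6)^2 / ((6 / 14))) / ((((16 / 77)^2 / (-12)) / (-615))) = 229719105/16 = 14357444.06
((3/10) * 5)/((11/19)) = 57/22 = 2.59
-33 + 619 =586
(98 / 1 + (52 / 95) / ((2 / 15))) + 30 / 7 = 14150/133 = 106.39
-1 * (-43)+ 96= 139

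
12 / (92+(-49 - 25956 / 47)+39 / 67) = -9447/400453 = -0.02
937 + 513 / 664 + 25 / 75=1868707/1992 = 938.11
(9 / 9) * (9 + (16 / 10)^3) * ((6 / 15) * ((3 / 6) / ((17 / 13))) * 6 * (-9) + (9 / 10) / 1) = -2047887/21250 = -96.37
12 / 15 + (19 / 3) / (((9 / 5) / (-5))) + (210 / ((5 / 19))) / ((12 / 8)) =69553/135 = 515.21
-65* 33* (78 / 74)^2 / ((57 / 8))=-8700120/26011 = -334.48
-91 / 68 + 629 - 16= 41593/68 = 611.66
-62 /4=-15.50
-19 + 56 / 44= -17.73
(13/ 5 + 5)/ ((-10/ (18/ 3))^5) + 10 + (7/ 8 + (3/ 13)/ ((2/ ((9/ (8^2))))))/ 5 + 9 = 483268999/26000000 = 18.59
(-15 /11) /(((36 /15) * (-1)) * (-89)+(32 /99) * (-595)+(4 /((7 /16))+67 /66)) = -0.04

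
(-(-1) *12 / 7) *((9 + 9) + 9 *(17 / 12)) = 52.71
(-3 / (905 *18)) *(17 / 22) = -17/119460 = 0.00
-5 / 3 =-1.67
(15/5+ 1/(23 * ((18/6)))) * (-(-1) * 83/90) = 2.78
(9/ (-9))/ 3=-1/3 = -0.33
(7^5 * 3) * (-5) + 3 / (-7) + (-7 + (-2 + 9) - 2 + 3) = -1764731/7 = -252104.43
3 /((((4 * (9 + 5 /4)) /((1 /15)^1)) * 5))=1/1025 = 0.00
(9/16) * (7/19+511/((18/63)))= 611793/608 = 1006.24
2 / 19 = 0.11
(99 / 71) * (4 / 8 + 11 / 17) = 3861/2414 = 1.60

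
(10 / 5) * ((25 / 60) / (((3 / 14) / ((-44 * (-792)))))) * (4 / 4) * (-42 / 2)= -2845920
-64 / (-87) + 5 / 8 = 947/696 = 1.36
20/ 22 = 10/11 = 0.91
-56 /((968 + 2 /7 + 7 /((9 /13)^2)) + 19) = -3969/71009 = -0.06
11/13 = 0.85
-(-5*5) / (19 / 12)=300/19 = 15.79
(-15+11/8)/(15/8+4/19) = -2071/317 = -6.53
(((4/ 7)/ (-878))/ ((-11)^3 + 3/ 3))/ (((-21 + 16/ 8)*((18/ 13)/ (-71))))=923/698892390 = 0.00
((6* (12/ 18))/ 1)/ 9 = 0.44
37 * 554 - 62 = 20436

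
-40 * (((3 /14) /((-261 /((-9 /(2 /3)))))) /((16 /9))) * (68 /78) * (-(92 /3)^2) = 539580/2639 = 204.46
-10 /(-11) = 10/11 = 0.91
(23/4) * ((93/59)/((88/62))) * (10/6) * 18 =994635/5192 = 191.57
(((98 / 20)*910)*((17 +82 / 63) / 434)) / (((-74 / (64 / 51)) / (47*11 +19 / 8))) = -290636710/175491 = -1656.13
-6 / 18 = -1/3 = -0.33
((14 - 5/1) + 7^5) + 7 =16823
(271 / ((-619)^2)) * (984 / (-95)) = -266664/36400295 = -0.01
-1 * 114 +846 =732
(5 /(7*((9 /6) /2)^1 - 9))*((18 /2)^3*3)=-2916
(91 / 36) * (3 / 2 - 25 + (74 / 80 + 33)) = 12649/480 = 26.35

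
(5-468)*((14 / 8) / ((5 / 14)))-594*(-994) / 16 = 692671/20 = 34633.55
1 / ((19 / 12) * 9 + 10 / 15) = 12/179 = 0.07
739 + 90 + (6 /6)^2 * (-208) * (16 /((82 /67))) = -77499/41 = -1890.22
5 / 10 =1/2 = 0.50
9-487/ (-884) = 8443/884 = 9.55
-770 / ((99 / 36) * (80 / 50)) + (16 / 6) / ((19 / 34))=-9703/57 = -170.23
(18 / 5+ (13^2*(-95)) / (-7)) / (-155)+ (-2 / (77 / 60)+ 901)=52789764/59675 = 884.62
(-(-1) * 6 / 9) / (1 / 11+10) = 22/333 = 0.07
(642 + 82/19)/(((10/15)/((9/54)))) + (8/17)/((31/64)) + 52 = 2148294/10013 = 214.55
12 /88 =3/22 = 0.14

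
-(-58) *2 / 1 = 116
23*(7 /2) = 161/2 = 80.50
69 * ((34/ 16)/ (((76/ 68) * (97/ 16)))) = 39882/1843 = 21.64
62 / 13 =4.77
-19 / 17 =-1.12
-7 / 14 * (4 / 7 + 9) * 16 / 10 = -268/35 = -7.66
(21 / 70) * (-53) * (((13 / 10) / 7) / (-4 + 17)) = -159/700 = -0.23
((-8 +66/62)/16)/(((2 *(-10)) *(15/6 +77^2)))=43/11768096 = 0.00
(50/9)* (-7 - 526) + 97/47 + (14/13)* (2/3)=-16267853/5499 = -2958.33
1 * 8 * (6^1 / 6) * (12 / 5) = 96/5 = 19.20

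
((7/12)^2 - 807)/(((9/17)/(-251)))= 495650453/1296 = 382446.34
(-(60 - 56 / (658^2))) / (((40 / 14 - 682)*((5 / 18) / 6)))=50100012/26253965 = 1.91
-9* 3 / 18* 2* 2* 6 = -36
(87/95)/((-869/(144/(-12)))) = 1044/82555 = 0.01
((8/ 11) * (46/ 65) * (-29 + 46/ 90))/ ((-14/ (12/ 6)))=471776/225225 = 2.09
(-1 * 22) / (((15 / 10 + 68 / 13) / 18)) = -10296/175 = -58.83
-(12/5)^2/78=-24/325 = -0.07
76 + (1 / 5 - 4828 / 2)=-11689/5 = -2337.80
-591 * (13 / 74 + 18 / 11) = -871725/814 = -1070.92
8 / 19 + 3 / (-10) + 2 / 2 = 213/190 = 1.12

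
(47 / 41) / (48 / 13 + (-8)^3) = -611/270928 = 0.00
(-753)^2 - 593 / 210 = 119071297/210 = 567006.18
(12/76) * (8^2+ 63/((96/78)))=291/16 = 18.19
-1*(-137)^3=2571353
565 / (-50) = -113/10 = -11.30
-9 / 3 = -3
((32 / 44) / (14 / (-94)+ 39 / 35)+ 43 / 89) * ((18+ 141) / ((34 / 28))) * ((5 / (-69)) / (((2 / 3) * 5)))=-534897783/151967233 = -3.52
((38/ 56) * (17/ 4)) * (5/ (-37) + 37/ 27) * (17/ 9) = 3387947/503496 = 6.73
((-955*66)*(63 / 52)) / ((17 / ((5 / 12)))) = -3309075/1768 = -1871.65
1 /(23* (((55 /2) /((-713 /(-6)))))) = 31/165 = 0.19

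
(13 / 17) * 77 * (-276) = -276276/17 = -16251.53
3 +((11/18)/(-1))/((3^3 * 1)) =1447/486 = 2.98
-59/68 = -0.87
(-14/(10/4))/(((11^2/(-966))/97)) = 2623656/605 = 4336.62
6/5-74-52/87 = -31928/435 = -73.40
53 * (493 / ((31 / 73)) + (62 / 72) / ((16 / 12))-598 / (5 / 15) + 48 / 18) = -16554921/496 = -33376.86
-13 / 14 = -0.93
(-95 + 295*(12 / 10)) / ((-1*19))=-259/19 = -13.63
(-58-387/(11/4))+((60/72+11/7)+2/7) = -90569/462 = -196.04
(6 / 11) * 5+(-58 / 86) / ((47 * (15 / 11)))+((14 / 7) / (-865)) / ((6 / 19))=156305404/57689445 = 2.71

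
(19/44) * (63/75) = 399/1100 = 0.36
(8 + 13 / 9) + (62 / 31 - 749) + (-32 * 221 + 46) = -69872/9 = -7763.56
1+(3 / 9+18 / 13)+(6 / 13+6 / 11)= 1598/429 = 3.72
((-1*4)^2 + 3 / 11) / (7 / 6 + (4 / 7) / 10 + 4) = 37590/12067 = 3.12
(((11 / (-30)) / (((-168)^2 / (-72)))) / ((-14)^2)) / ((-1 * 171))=-11/394148160 = 0.00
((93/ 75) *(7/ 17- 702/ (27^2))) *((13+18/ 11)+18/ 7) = -37789/3213 = -11.76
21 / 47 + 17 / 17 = 68/47 = 1.45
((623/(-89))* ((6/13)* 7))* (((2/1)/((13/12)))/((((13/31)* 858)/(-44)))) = 145824/28561 = 5.11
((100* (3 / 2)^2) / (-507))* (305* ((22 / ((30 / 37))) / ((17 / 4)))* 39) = -7448100/221 = -33701.81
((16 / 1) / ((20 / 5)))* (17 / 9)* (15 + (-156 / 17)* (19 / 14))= 404/21 = 19.24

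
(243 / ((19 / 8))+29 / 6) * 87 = 354235/38 = 9321.97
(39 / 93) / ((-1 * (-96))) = 13/2976 = 0.00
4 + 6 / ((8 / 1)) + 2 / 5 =103/20 = 5.15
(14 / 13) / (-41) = -14/533 = -0.03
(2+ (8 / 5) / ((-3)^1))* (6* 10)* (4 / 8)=44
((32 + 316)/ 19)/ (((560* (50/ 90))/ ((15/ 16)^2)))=7047/136192 = 0.05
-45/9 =-5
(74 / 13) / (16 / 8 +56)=37/377 = 0.10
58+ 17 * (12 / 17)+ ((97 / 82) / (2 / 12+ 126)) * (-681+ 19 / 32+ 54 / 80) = 63.63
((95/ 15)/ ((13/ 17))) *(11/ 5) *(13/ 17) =209/15 = 13.93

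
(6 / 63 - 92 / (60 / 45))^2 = 2093809/441 = 4747.87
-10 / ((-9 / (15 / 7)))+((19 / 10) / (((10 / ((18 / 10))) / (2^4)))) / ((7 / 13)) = 32926/2625 = 12.54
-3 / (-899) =3/899 = 0.00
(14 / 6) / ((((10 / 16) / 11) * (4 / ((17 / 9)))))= 2618/135 = 19.39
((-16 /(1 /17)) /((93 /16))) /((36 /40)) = -43520/837 = -52.00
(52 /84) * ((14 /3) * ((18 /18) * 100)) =2600/9 = 288.89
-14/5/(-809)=14/4045 = 0.00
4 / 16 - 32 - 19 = -203/4 = -50.75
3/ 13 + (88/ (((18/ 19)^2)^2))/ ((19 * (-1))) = -941471/170586 = -5.52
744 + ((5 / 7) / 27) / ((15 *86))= 36278929/48762 = 744.00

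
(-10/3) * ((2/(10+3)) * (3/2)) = -0.77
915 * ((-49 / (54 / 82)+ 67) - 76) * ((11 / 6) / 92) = -1888865/1242 = -1520.83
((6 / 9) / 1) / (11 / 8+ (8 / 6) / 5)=80/197 = 0.41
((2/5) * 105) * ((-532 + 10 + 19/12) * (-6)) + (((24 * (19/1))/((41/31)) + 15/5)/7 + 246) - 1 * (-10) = 5389478/41 = 131450.68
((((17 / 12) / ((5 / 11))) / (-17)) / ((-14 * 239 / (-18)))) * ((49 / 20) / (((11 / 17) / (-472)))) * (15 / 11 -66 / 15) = -3517521/657250 = -5.35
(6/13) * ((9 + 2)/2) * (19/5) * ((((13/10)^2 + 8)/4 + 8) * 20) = 2613963/1300 = 2010.74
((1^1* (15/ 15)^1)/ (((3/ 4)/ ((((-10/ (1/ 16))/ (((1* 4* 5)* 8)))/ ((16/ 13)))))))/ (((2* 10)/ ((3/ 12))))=-13/960 = -0.01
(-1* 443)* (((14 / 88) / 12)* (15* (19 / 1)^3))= -106348795/176 = -604254.52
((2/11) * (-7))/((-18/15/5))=175/33 = 5.30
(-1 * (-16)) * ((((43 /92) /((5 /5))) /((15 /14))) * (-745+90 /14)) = -355696/69 = -5155.01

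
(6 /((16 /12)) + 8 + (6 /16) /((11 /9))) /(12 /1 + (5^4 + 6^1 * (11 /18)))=3381/169136 = 0.02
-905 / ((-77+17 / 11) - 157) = 9955/2557 = 3.89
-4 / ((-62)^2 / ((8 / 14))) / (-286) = 2/961961 = 0.00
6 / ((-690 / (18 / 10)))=-9/575 = -0.02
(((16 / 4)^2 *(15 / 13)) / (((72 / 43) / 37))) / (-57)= -15910/2223 = -7.16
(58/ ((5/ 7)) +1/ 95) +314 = 7509/19 = 395.21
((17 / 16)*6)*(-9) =-57.38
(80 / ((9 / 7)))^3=175616000/729 = 240899.86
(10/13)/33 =10/429 = 0.02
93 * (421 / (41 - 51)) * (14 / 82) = -274071/410 = -668.47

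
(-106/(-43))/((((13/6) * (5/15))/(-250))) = -477000/559 = -853.31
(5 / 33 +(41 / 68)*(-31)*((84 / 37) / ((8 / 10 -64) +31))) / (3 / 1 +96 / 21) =4910360/25302783 = 0.19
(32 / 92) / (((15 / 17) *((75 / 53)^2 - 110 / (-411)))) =0.17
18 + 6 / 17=18.35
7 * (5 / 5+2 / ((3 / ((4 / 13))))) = 329/39 = 8.44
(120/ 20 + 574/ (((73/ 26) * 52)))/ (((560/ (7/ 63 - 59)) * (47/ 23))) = -883775/1729224 = -0.51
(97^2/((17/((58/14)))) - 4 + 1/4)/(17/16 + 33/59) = 257159524/182189 = 1411.50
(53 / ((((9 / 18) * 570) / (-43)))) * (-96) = 72928/95 = 767.66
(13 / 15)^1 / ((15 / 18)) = 26/25 = 1.04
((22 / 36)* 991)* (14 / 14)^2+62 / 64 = 174695/288 = 606.58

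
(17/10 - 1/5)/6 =1/4 = 0.25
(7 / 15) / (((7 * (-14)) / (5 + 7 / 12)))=-67/2520 = -0.03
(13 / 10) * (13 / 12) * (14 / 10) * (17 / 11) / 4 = 20111/26400 = 0.76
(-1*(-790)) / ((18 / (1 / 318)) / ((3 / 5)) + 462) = 395/5001 = 0.08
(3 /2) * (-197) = -591/2 = -295.50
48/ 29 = 1.66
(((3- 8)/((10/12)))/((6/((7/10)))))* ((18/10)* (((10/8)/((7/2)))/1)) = -9/20 = -0.45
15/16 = 0.94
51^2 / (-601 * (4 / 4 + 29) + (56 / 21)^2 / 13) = -304317/2109446 = -0.14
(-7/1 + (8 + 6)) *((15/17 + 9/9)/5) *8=1792/85 = 21.08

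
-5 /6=-0.83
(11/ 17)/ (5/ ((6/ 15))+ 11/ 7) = 154/3349 = 0.05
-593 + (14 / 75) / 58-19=-1331093/2175 = -612.00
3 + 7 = 10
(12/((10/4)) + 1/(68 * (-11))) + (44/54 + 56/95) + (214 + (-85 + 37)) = 330392027/1918620 = 172.20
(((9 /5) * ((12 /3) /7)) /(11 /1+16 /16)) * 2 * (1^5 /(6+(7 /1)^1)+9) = 708/455 = 1.56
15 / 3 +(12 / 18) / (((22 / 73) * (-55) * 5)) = 45302/9075 = 4.99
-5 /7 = -0.71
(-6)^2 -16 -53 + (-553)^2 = 305776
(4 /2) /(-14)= -1/7 = -0.14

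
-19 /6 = -3.17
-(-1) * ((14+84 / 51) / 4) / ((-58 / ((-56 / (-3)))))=-1862/1479 = -1.26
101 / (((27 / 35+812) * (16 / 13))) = 45955/455152 = 0.10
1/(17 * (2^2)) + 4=273/68 = 4.01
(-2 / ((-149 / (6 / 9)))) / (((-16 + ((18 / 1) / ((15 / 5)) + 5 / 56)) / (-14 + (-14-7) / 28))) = 3304/248085 = 0.01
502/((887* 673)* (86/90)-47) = 11295/12833389 = 0.00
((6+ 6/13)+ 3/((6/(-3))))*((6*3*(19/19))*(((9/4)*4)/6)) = 3483/26 = 133.96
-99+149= 50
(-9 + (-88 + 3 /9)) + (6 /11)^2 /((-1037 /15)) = -36389950/376431 = -96.67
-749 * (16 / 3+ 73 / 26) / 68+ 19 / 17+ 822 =3890201/5304 = 733.45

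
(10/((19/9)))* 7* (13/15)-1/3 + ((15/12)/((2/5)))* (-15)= -8423/456 = -18.47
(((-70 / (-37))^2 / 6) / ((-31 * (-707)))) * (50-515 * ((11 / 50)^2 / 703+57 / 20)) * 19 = -581410186/792972715 = -0.73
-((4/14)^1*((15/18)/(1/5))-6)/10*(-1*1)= -101/210 = -0.48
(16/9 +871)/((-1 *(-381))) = 7855/3429 = 2.29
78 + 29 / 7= 575/7 = 82.14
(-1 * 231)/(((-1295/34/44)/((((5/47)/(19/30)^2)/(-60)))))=-740520/627779 = -1.18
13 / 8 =1.62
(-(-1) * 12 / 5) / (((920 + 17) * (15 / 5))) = 4/4685 = 0.00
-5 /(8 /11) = -55/8 = -6.88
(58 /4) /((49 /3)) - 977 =-95659/98 = -976.11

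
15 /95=3/19 = 0.16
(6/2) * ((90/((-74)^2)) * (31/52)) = 4185/142376 = 0.03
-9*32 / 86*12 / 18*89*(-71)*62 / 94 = 18805344/2021 = 9304.97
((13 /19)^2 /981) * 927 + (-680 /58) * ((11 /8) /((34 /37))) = -78056003/4564484 = -17.10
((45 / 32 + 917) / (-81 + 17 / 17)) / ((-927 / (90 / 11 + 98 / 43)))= 36354193/280621440 = 0.13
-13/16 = -0.81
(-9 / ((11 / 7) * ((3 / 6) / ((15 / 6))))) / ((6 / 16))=-840/11 = -76.36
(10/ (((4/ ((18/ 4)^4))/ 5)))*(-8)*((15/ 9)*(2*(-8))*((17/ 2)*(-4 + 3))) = -9294750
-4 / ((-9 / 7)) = 28/9 = 3.11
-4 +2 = -2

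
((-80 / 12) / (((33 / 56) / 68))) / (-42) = 5440/297 = 18.32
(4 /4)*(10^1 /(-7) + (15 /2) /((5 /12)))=16.57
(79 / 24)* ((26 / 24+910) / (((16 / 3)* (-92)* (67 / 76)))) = -16410433/2366976 = -6.93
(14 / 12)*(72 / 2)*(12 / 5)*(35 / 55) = 3528/55 = 64.15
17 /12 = 1.42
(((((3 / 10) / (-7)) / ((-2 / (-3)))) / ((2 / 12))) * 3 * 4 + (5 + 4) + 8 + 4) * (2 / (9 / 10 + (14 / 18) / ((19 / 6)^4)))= 99565244/2760261 = 36.07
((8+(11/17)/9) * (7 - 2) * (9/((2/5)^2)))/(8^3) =154375/34816 = 4.43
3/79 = 0.04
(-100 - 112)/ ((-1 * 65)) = 212/65 = 3.26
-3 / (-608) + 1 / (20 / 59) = 8983/3040 = 2.95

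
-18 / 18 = -1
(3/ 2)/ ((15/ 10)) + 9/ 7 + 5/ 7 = 3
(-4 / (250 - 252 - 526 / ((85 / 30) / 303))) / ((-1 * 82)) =-17/19604191 = 0.00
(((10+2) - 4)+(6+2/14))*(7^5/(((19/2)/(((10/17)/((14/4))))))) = 1358280/323 = 4205.20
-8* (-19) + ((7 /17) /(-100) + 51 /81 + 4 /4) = 7051411/45900 = 153.63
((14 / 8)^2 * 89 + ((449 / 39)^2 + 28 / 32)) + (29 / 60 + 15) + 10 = 52500767/121680 = 431.47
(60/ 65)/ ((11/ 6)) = 72/143 = 0.50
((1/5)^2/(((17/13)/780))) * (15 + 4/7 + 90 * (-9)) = -18954.13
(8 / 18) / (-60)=-1/135 = -0.01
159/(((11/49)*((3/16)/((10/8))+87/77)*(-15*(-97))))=72716/191187 = 0.38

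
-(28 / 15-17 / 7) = 59/105 = 0.56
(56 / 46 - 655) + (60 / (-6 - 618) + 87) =-677987/1196 = -566.88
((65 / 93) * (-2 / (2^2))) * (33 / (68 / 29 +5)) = -20735/13206 = -1.57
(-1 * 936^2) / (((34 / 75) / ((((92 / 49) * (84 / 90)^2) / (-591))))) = 17911296/3349 = 5348.25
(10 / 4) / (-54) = -5/108 = -0.05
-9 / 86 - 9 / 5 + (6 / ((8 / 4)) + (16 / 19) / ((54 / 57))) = 7679/3870 = 1.98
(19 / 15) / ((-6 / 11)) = -209/90 = -2.32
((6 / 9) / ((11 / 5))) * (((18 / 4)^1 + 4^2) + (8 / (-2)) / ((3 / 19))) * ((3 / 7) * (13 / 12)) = -1885/2772 = -0.68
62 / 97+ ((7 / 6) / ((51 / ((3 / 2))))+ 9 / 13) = 351343/257244 = 1.37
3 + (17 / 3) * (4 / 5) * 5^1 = 77/3 = 25.67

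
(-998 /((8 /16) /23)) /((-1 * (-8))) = -11477/2 = -5738.50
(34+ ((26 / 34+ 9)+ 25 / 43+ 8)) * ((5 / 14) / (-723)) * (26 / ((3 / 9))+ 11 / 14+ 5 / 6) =-53315900/25897137 = -2.06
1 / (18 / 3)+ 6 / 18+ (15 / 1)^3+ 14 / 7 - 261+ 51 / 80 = 3117.14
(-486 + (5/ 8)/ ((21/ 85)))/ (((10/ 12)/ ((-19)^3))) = 557108557/140 = 3979346.84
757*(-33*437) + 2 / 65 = -709585303/65 = -10916696.97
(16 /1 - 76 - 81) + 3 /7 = -984/7 = -140.57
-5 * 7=-35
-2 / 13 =-0.15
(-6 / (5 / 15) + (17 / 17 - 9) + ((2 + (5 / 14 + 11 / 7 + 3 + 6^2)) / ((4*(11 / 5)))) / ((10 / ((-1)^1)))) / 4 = -32633/4928 = -6.62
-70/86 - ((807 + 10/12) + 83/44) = -4600589/5676 = -810.53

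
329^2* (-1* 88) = -9525208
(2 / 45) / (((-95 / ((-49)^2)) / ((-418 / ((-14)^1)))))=-7546/225 = -33.54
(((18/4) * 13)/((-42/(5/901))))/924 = -65/7770224 = 0.00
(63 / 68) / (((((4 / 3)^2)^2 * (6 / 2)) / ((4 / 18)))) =189/8704 = 0.02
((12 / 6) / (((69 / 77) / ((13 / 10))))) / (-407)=-91/12765 = -0.01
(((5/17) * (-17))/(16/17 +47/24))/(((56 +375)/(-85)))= 173400/509873 = 0.34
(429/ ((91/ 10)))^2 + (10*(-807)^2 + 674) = 319253936/49 = 6515386.45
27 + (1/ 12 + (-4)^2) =43.08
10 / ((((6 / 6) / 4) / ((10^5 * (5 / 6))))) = 10000000/3 = 3333333.33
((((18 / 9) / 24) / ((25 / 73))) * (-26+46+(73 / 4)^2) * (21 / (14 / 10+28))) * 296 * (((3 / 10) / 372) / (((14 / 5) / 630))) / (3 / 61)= 132962127/1984 = 67017.20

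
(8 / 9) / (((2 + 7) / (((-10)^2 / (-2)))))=-400/81 = -4.94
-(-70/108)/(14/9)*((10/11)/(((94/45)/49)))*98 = 900375/1034 = 870.77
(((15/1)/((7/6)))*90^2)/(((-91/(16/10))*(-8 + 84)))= -291600/12103 = -24.09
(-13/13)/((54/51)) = -17/18 = -0.94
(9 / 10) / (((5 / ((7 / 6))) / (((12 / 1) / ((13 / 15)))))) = 189/65 = 2.91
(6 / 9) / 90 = 1/135 = 0.01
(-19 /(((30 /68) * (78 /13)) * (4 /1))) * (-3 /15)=323/900 = 0.36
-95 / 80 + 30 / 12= 21/16 = 1.31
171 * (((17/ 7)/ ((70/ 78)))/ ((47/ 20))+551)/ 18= 24160495/4606 = 5245.44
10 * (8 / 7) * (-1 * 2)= -160/7 = -22.86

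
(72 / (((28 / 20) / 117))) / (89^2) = 42120/55447 = 0.76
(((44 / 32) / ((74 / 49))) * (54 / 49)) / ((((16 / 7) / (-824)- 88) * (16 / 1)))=-7931/11129600 = 0.00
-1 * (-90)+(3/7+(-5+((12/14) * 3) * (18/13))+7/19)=89.36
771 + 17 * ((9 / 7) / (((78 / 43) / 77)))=44169/26 = 1698.81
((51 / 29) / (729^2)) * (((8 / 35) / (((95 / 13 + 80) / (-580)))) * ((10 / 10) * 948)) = -2234752/469144305 = 0.00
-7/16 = -0.44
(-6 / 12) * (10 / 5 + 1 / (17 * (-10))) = -339/340 = -1.00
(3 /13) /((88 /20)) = 15/286 = 0.05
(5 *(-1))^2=25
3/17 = 0.18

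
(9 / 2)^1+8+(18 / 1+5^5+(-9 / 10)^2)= 315631/100 = 3156.31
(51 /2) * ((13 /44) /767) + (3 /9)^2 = 5651/46728 = 0.12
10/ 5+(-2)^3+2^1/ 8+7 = 5/4 = 1.25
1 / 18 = 0.06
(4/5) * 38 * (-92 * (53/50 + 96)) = -33932176/125 = -271457.41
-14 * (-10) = 140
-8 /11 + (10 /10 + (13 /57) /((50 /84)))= 3427/5225 = 0.66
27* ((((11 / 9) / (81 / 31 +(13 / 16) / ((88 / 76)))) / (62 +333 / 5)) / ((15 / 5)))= 600160/23256667 = 0.03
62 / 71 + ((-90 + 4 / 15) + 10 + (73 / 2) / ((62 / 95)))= -3028489/132060 = -22.93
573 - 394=179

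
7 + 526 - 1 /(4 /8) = 531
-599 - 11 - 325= -935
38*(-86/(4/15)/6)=-4085/2 = -2042.50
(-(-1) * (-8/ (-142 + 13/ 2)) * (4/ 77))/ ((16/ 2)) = 8/20867 = 0.00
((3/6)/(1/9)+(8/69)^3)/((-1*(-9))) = 2957605/5913162 = 0.50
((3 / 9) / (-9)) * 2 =-2/27 = -0.07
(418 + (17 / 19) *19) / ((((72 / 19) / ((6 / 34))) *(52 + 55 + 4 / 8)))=551/2924 = 0.19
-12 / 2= -6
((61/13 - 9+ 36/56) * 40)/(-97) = 13340/8827 = 1.51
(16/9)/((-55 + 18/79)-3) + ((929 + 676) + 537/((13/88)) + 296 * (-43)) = -999619375/133497 = -7487.95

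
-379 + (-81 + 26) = -434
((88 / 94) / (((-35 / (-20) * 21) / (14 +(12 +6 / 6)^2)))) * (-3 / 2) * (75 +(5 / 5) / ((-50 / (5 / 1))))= -861564/1645 = -523.75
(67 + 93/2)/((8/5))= 1135/16 = 70.94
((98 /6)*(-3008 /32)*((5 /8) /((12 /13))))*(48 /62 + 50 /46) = -1934.76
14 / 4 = 7/2 = 3.50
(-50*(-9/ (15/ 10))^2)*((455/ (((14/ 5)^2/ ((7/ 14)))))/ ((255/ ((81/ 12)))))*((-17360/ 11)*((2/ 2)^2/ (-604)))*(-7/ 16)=714065625/451792 = 1580.52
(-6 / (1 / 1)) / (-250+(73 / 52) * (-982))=156/42343 = 0.00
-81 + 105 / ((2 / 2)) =24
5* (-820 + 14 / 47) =-192630/47 = -4098.51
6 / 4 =3/2 = 1.50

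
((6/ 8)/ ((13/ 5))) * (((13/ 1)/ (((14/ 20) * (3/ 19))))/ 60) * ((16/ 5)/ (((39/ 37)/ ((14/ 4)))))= 703/117 = 6.01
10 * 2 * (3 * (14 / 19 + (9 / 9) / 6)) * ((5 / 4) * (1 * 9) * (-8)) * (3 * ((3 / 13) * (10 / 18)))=-463500/247 = -1876.52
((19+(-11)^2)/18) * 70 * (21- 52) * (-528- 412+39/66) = 523219550/33 = 15855137.88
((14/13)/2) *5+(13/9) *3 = 274/39 = 7.03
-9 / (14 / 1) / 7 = -9/98 = -0.09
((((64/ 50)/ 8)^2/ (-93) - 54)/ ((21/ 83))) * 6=-521035156/406875 = -1280.58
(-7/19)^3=-343/6859 = -0.05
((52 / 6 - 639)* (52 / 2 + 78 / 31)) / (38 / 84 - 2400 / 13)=97.60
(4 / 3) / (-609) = -4/1827 = 0.00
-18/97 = -0.19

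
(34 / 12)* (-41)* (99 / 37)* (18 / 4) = -207009/148 = -1398.71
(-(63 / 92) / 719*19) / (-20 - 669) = 1197/45575972 = 0.00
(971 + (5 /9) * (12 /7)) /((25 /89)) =1816579/525 = 3460.15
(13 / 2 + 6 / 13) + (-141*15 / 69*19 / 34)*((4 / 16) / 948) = 89396499/12849824 = 6.96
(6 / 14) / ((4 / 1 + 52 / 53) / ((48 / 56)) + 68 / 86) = 6837/105322 = 0.06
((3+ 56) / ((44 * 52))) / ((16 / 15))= 885/36608 = 0.02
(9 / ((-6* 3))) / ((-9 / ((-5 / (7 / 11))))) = -55/126 = -0.44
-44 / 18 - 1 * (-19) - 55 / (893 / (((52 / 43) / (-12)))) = 5723596/345591 = 16.56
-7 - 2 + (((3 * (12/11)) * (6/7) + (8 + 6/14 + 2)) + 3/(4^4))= 83687/19712 = 4.25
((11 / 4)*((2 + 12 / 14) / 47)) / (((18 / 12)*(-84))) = -55/41454 = 0.00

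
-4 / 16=-1/4 = -0.25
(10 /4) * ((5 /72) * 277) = 6925/144 = 48.09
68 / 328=17/82 = 0.21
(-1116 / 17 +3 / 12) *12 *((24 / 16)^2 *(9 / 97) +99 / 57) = -191349963/125324 = -1526.84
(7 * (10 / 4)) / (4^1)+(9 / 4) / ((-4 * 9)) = 69/16 = 4.31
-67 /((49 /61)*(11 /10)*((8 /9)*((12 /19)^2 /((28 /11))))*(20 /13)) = -19180291/54208 = -353.83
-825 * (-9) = 7425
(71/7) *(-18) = -1278/7 = -182.57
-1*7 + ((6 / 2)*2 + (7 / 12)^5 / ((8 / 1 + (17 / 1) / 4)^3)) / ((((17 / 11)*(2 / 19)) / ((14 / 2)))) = 251.18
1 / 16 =0.06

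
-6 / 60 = -1/10 = -0.10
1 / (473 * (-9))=-1/4257 = 0.00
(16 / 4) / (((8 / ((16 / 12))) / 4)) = 8/3 = 2.67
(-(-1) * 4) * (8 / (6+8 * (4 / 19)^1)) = 304/73 = 4.16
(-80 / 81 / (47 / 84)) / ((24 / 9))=-280/423 = -0.66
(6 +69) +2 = 77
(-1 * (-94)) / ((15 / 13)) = 1222/15 = 81.47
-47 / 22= -2.14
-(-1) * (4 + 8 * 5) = 44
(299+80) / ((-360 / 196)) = -18571/90 = -206.34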